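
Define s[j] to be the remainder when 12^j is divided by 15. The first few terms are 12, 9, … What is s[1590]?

9

We have s[1] = 12; s[2] = 9; s[3] = 3; s[4] = 6; s[5] = 12.
Since s[5] = s[1] = 12, the sequence is periodic with period 4.
So s[1590] = s[1 + ((1590-1) mod 4)] = s[2] = 9.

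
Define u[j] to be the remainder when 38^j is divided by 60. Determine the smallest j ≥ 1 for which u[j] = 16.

u[0] = 1, u[1] = 38, u[2] = 4, u[3] = 32, u[4] = 16, u[5] = 8, u[6] = 4.
Since u[6] = u[2] = 4, the sequence is eventually periodic: after a pre-period of length 2 it cycles with period 4.
The value 16 first appears (with j ≥ 1) at u[4].

4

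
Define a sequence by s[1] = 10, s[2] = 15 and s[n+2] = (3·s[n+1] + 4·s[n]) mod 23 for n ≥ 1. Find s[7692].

6

Listing terms: s[1] = 10, s[2] = 15, s[3] = 16, s[4] = 16, s[5] = 20, s[6] = 9, s[7] = 15, s[8] = 12, s[9] = 4, s[10] = 14, s[11] = 12, s[12] = 0, s[13] = 2, s[14] = 6, s[15] = 3, s[16] = 10, s[17] = 19, s[18] = 5, s[19] = 22, s[20] = 17, s[21] = 1, s[22] = 2, s[23] = 10, s[24] = 15.
The sequence repeats with period 22.
So s[7692] = s[1 + ((7692-1) mod 22)] = s[14] = 6.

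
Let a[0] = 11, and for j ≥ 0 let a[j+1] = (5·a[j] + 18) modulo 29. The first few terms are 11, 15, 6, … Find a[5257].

9

We have a[0] = 11, a[1] = 15, a[2] = 6, a[3] = 19, a[4] = 26, a[5] = 3, a[6] = 4, a[7] = 9, a[8] = 5, a[9] = 14, a[10] = 1, a[11] = 23, a[12] = 17, a[13] = 16, a[14] = 11.
The sequence repeats with period 14.
(5257 - 0) mod 14 = 7, so a[5257] = a[7] = 9.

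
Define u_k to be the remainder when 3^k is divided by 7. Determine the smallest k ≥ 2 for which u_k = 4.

4

Listing terms: u_1 = 3, u_2 = 2, u_3 = 6, u_4 = 4, u_5 = 5, u_6 = 1, u_7 = 3.
The sequence repeats with period 6.
The value 4 first appears (with k ≥ 2) at u_4.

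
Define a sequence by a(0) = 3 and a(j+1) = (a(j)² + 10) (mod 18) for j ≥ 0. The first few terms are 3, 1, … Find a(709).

17

Computing terms: a(0) = 3; a(1) = 1; a(2) = 11; a(3) = 5; a(4) = 17; a(5) = 11.
Since a(5) = a(2) = 11, the sequence is eventually periodic: after a pre-period of length 2 it cycles with period 3.
For j ≥ 2, a(j) depends only on (j - 2) mod 3. (709 - 2) mod 3 = 2, so a(709) = a(4) = 17.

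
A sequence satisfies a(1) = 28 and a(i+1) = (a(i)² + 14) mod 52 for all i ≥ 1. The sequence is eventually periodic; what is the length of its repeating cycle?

Listing terms: a(1) = 28, a(2) = 18, a(3) = 26, a(4) = 14, a(5) = 2, a(6) = 18.
Since a(6) = a(2) = 18, the sequence is eventually periodic: after a pre-period of length 1 it cycles with period 4.

4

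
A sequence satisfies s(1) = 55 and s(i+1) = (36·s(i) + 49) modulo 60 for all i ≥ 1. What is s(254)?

s(1) = 55, s(2) = 49, s(3) = 13, s(4) = 37, s(5) = 1, s(6) = 25, s(7) = 49.
Since s(7) = s(2) = 49, the sequence is eventually periodic: after a pre-period of length 1 it cycles with period 5.
For i ≥ 2, s(i) depends only on (i - 2) mod 5. (254 - 2) mod 5 = 2, so s(254) = s(4) = 37.

37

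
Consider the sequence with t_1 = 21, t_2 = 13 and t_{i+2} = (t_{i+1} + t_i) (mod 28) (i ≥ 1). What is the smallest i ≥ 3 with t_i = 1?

t_1 = 21; t_2 = 13; t_3 = 6; t_4 = 19; t_5 = 25; t_6 = 16; t_7 = 13; t_8 = 1; t_9 = 14; t_{10} = 15; t_{11} = 1; t_{12} = 16; t_{13} = 17; t_{14} = 5; t_{15} = 22; t_{16} = 27; t_{17} = 21; t_{18} = 20; t_{19} = 13; t_{20} = 5; t_{21} = 18; t_{22} = 23; t_{23} = 13; t_{24} = 8; t_{25} = 21; t_{26} = 1; t_{27} = 22; t_{28} = 23; t_{29} = 17; t_{30} = 12; t_{31} = 1; t_{32} = 13; t_{33} = 14; t_{34} = 27; t_{35} = 13; t_{36} = 12; t_{37} = 25; t_{38} = 9; t_{39} = 6; t_{40} = 15; t_{41} = 21; t_{42} = 8; t_{43} = 1; t_{44} = 9; t_{45} = 10; t_{46} = 19; t_{47} = 1; t_{48} = 20; t_{49} = 21; t_{50} = 13.
The sequence repeats with period 48.
The value 1 first appears (with i ≥ 3) at t_8.

8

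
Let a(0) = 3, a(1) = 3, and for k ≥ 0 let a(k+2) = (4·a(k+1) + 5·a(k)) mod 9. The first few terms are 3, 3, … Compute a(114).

a(0) = 3,  a(1) = 3,  a(2) = 0,  a(3) = 6,  a(4) = 6,  a(5) = 0,  a(6) = 3,  a(7) = 3.
Since (a(6), a(7)) = (a(0), a(1)) = (3, 3) (two consecutive terms determine the rest), the sequence is periodic with period 6.
So a(114) = a(0 + ((114-0) mod 6)) = a(0) = 3.

3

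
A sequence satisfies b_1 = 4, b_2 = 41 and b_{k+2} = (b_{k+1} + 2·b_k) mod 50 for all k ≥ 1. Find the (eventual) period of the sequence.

4

We have b_1 = 4,  b_2 = 41,  b_3 = 49,  b_4 = 31,  b_5 = 29,  b_6 = 41,  b_7 = 49.
Since (b_6, b_7) = (b_2, b_3) = (41, 49) (two consecutive terms determine the rest), the sequence is eventually periodic: after a pre-period of length 1 it cycles with period 4.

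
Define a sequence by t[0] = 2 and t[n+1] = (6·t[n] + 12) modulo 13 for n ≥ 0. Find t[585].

Listing terms: t[0] = 2; t[1] = 11; t[2] = 0; t[3] = 12; t[4] = 6; t[5] = 9; t[6] = 1; t[7] = 5; t[8] = 3; t[9] = 4; t[10] = 10; t[11] = 7; t[12] = 2.
The sequence repeats with period 12.
So t[585] = t[0 + ((585-0) mod 12)] = t[9] = 4.

4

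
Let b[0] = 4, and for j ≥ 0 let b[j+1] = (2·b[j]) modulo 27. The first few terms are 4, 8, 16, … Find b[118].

Listing terms: b[0] = 4, b[1] = 8, b[2] = 16, b[3] = 5, b[4] = 10, b[5] = 20, b[6] = 13, b[7] = 26, b[8] = 25, b[9] = 23, b[10] = 19, b[11] = 11, b[12] = 22, b[13] = 17, b[14] = 7, b[15] = 14, b[16] = 1, b[17] = 2, b[18] = 4.
Since b[18] = b[0] = 4, the sequence is periodic with period 18.
(118 - 0) mod 18 = 10, so b[118] = b[10] = 19.

19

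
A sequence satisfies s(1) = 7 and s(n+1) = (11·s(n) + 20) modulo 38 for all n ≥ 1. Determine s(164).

We have s(1) = 7, s(2) = 21, s(3) = 23, s(4) = 7.
The sequence repeats with period 3.
So s(164) = s(1 + ((164-1) mod 3)) = s(2) = 21.

21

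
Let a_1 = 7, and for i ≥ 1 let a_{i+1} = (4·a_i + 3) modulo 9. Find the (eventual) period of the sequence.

We have a_1 = 7,  a_2 = 4,  a_3 = 1,  a_4 = 7.
Since a_4 = a_1 = 7, the sequence is periodic with period 3.

3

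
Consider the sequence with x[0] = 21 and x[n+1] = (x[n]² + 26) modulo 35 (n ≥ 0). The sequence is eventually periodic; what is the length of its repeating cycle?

Computing terms: x[0] = 21,  x[1] = 12,  x[2] = 30,  x[3] = 16,  x[4] = 2,  x[5] = 30.
Since x[5] = x[2] = 30, the sequence is eventually periodic: after a pre-period of length 2 it cycles with period 3.

3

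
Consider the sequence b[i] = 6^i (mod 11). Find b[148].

b[0] = 1; b[1] = 6; b[2] = 3; b[3] = 7; b[4] = 9; b[5] = 10; b[6] = 5; b[7] = 8; b[8] = 4; b[9] = 2; b[10] = 1.
The sequence repeats with period 10.
So b[148] = b[0 + ((148-0) mod 10)] = b[8] = 4.

4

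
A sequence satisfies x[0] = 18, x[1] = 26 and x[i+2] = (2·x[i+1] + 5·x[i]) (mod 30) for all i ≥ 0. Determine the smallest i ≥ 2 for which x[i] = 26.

Computing terms: x[0] = 18,  x[1] = 26,  x[2] = 22,  x[3] = 24,  x[4] = 8,  x[5] = 16,  x[6] = 12,  x[7] = 14,  x[8] = 28,  x[9] = 6,  x[10] = 2,  x[11] = 4,  x[12] = 18,  x[13] = 26.
The sequence repeats with period 12.
The value 26 next appears (with i ≥ 2) at x[13].

13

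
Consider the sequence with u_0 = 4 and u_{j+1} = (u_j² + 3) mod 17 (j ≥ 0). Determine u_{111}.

1

We have u_0 = 4,  u_1 = 2,  u_2 = 7,  u_3 = 1,  u_4 = 4.
The sequence repeats with period 4.
(111 - 0) mod 4 = 3, so u_{111} = u_3 = 1.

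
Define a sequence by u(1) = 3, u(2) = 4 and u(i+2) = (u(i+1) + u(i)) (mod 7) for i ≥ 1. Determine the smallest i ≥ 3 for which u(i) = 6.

u(1) = 3,  u(2) = 4,  u(3) = 0,  u(4) = 4,  u(5) = 4,  u(6) = 1,  u(7) = 5,  u(8) = 6,  u(9) = 4,  u(10) = 3,  u(11) = 0,  u(12) = 3,  u(13) = 3,  u(14) = 6,  u(15) = 2,  u(16) = 1,  u(17) = 3,  u(18) = 4.
The sequence repeats with period 16.
The value 6 first appears (with i ≥ 3) at u(8).

8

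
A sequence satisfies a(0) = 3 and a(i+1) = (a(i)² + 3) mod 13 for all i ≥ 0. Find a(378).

6

Listing terms: a(0) = 3,  a(1) = 12,  a(2) = 4,  a(3) = 6,  a(4) = 0,  a(5) = 3.
Since a(5) = a(0) = 3, the sequence is periodic with period 5.
(378 - 0) mod 5 = 3, so a(378) = a(3) = 6.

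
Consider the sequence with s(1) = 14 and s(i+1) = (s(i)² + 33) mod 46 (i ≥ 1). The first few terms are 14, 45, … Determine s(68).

39

Listing terms: s(1) = 14,  s(2) = 45,  s(3) = 34,  s(4) = 39,  s(5) = 36,  s(6) = 41,  s(7) = 12,  s(8) = 39.
Since s(8) = s(4) = 39, the sequence is eventually periodic: after a pre-period of length 3 it cycles with period 4.
For i ≥ 4, s(i) depends only on (i - 4) mod 4. (68 - 4) mod 4 = 0, so s(68) = s(4) = 39.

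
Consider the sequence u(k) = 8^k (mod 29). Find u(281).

8

Listing terms: u(1) = 8; u(2) = 6; u(3) = 19; u(4) = 7; u(5) = 27; u(6) = 13; u(7) = 17; u(8) = 20; u(9) = 15; u(10) = 4; u(11) = 3; u(12) = 24; u(13) = 18; u(14) = 28; u(15) = 21; u(16) = 23; u(17) = 10; u(18) = 22; u(19) = 2; u(20) = 16; u(21) = 12; u(22) = 9; u(23) = 14; u(24) = 25; u(25) = 26; u(26) = 5; u(27) = 11; u(28) = 1; u(29) = 8.
Since u(29) = u(1) = 8, the sequence is periodic with period 28.
(281 - 1) mod 28 = 0, so u(281) = u(1) = 8.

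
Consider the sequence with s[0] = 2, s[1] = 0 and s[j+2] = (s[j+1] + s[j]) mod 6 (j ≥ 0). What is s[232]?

2

We have s[0] = 2,  s[1] = 0,  s[2] = 2,  s[3] = 2,  s[4] = 4,  s[5] = 0,  s[6] = 4,  s[7] = 4,  s[8] = 2,  s[9] = 0.
The sequence repeats with period 8.
So s[232] = s[0 + ((232-0) mod 8)] = s[0] = 2.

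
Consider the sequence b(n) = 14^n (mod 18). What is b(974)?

16

b(0) = 1; b(1) = 14; b(2) = 16; b(3) = 8; b(4) = 4; b(5) = 2; b(6) = 10; b(7) = 14.
Since b(7) = b(1) = 14, the sequence is eventually periodic: after a pre-period of length 1 it cycles with period 6.
For n ≥ 1, b(n) depends only on (n - 1) mod 6. (974 - 1) mod 6 = 1, so b(974) = b(2) = 16.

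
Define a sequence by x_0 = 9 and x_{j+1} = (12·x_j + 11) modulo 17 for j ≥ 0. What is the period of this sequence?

16

We have x_0 = 9; x_1 = 0; x_2 = 11; x_3 = 7; x_4 = 10; x_5 = 12; x_6 = 2; x_7 = 1; x_8 = 6; x_9 = 15; x_{10} = 4; x_{11} = 8; x_{12} = 5; x_{13} = 3; x_{14} = 13; x_{15} = 14; x_{16} = 9.
Since x_{16} = x_0 = 9, the sequence is periodic with period 16.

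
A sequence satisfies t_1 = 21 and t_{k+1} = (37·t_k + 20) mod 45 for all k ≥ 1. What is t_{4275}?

Listing terms: t_1 = 21, t_2 = 32, t_3 = 34, t_4 = 18, t_5 = 11, t_6 = 22, t_7 = 24, t_8 = 8, t_9 = 1, t_{10} = 12, t_{11} = 14, t_{12} = 43, t_{13} = 36, t_{14} = 2, t_{15} = 4, t_{16} = 33, t_{17} = 26, t_{18} = 37, t_{19} = 39, t_{20} = 23, t_{21} = 16, t_{22} = 27, t_{23} = 29, t_{24} = 13, t_{25} = 6, t_{26} = 17, t_{27} = 19, t_{28} = 3, t_{29} = 41, t_{30} = 7, t_{31} = 9, t_{32} = 38, t_{33} = 31, t_{34} = 42, t_{35} = 44, t_{36} = 28, t_{37} = 21.
The sequence repeats with period 36.
So t_{4275} = t_{1 + ((4275-1) mod 36)} = t_{27} = 19.

19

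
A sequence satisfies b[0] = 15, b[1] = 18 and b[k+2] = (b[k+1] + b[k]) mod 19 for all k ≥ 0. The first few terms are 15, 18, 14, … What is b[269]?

b[0] = 15; b[1] = 18; b[2] = 14; b[3] = 13; b[4] = 8; b[5] = 2; b[6] = 10; b[7] = 12; b[8] = 3; b[9] = 15; b[10] = 18.
The sequence repeats with period 9.
So b[269] = b[0 + ((269-0) mod 9)] = b[8] = 3.

3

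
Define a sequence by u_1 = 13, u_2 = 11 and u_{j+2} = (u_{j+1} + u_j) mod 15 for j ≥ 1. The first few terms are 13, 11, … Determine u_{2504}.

Computing terms: u_1 = 13,  u_2 = 11,  u_3 = 9,  u_4 = 5,  u_5 = 14,  u_6 = 4,  u_7 = 3,  u_8 = 7,  u_9 = 10,  u_{10} = 2,  u_{11} = 12,  u_{12} = 14,  u_{13} = 11,  u_{14} = 10,  u_{15} = 6,  u_{16} = 1,  u_{17} = 7,  u_{18} = 8,  u_{19} = 0,  u_{20} = 8,  u_{21} = 8,  u_{22} = 1,  u_{23} = 9,  u_{24} = 10,  u_{25} = 4,  u_{26} = 14,  u_{27} = 3,  u_{28} = 2,  u_{29} = 5,  u_{30} = 7,  u_{31} = 12,  u_{32} = 4,  u_{33} = 1,  u_{34} = 5,  u_{35} = 6,  u_{36} = 11,  u_{37} = 2,  u_{38} = 13,  u_{39} = 0,  u_{40} = 13,  u_{41} = 13,  u_{42} = 11.
The sequence repeats with period 40.
(2504 - 1) mod 40 = 23, so u_{2504} = u_{24} = 10.

10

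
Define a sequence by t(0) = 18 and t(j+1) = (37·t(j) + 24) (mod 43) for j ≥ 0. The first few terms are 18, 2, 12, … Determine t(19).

Computing terms: t(0) = 18, t(1) = 2, t(2) = 12, t(3) = 38, t(4) = 11, t(5) = 1, t(6) = 18.
Since t(6) = t(0) = 18, the sequence is periodic with period 6.
So t(19) = t(0 + ((19-0) mod 6)) = t(1) = 2.

2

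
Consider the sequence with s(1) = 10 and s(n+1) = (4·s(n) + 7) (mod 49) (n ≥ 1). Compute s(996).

20

We have s(1) = 10,  s(2) = 47,  s(3) = 48,  s(4) = 3,  s(5) = 19,  s(6) = 34,  s(7) = 45,  s(8) = 40,  s(9) = 20,  s(10) = 38,  s(11) = 12,  s(12) = 6,  s(13) = 31,  s(14) = 33,  s(15) = 41,  s(16) = 24,  s(17) = 5,  s(18) = 27,  s(19) = 17,  s(20) = 26,  s(21) = 13,  s(22) = 10.
Since s(22) = s(1) = 10, the sequence is periodic with period 21.
(996 - 1) mod 21 = 8, so s(996) = s(9) = 20.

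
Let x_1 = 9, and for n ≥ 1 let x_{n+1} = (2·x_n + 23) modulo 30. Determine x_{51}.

x_1 = 9; x_2 = 11; x_3 = 15; x_4 = 23; x_5 = 9.
Since x_5 = x_1 = 9, the sequence is periodic with period 4.
(51 - 1) mod 4 = 2, so x_{51} = x_3 = 15.

15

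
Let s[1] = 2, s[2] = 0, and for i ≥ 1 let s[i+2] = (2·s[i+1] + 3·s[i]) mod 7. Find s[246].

s[1] = 2,  s[2] = 0,  s[3] = 6,  s[4] = 5,  s[5] = 0,  s[6] = 1,  s[7] = 2,  s[8] = 0.
Since (s[7], s[8]) = (s[1], s[2]) = (2, 0) (two consecutive terms determine the rest), the sequence is periodic with period 6.
(246 - 1) mod 6 = 5, so s[246] = s[6] = 1.

1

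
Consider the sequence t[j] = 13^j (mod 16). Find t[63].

5

t[1] = 13, t[2] = 9, t[3] = 5, t[4] = 1, t[5] = 13.
The sequence repeats with period 4.
(63 - 1) mod 4 = 2, so t[63] = t[3] = 5.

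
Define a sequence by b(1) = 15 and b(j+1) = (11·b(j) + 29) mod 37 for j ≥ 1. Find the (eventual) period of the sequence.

6

Computing terms: b(1) = 15, b(2) = 9, b(3) = 17, b(4) = 31, b(5) = 0, b(6) = 29, b(7) = 15.
The sequence repeats with period 6.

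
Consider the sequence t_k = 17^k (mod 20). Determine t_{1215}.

13

Computing terms: t_0 = 1,  t_1 = 17,  t_2 = 9,  t_3 = 13,  t_4 = 1.
The sequence repeats with period 4.
So t_{1215} = t_{0 + ((1215-0) mod 4)} = t_3 = 13.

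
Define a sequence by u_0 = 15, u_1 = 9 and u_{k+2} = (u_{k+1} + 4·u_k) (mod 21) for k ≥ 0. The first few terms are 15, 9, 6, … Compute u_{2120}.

We have u_0 = 15,  u_1 = 9,  u_2 = 6,  u_3 = 0,  u_4 = 3,  u_5 = 3,  u_6 = 15,  u_7 = 6,  u_8 = 3,  u_9 = 6,  u_{10} = 18,  u_{11} = 0,  u_{12} = 9,  u_{13} = 9,  u_{14} = 3,  u_{15} = 18,  u_{16} = 9,  u_{17} = 18,  u_{18} = 12,  u_{19} = 0,  u_{20} = 6,  u_{21} = 6,  u_{22} = 9,  u_{23} = 12,  u_{24} = 6,  u_{25} = 12,  u_{26} = 15,  u_{27} = 0,  u_{28} = 18,  u_{29} = 18,  u_{30} = 6,  u_{31} = 15,  u_{32} = 18,  u_{33} = 15,  u_{34} = 3,  u_{35} = 0,  u_{36} = 12,  u_{37} = 12,  u_{38} = 18,  u_{39} = 3,  u_{40} = 12,  u_{41} = 3,  u_{42} = 9,  u_{43} = 0,  u_{44} = 15,  u_{45} = 15,  u_{46} = 12,  u_{47} = 9,  u_{48} = 15,  u_{49} = 9.
The sequence repeats with period 48.
(2120 - 0) mod 48 = 8, so u_{2120} = u_8 = 3.

3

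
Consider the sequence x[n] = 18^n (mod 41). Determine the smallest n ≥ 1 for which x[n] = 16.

4

x[0] = 1,  x[1] = 18,  x[2] = 37,  x[3] = 10,  x[4] = 16,  x[5] = 1.
The sequence repeats with period 5.
The value 16 first appears (with n ≥ 1) at x[4].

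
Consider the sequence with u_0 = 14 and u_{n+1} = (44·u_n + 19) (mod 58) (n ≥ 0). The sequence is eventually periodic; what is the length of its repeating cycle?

28

Listing terms: u_0 = 14, u_1 = 55, u_2 = 3, u_3 = 35, u_4 = 51, u_5 = 1, u_6 = 5, u_7 = 7, u_8 = 37, u_9 = 23, u_{10} = 45, u_{11} = 27, u_{12} = 47, u_{13} = 57, u_{14} = 33, u_{15} = 21, u_{16} = 15, u_{17} = 41, u_{18} = 25, u_{19} = 17, u_{20} = 13, u_{21} = 11, u_{22} = 39, u_{23} = 53, u_{24} = 31, u_{25} = 49, u_{26} = 29, u_{27} = 19, u_{28} = 43, u_{29} = 55.
Since u_{29} = u_1 = 55, the sequence is eventually periodic: after a pre-period of length 1 it cycles with period 28.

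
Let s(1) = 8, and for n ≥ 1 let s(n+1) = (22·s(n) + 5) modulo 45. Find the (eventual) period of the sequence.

36

s(1) = 8, s(2) = 1, s(3) = 27, s(4) = 14, s(5) = 43, s(6) = 6, s(7) = 2, s(8) = 4, s(9) = 3, s(10) = 26, s(11) = 37, s(12) = 9, s(13) = 23, s(14) = 16, s(15) = 42, s(16) = 29, s(17) = 13, s(18) = 21, s(19) = 17, s(20) = 19, s(21) = 18, s(22) = 41, s(23) = 7, s(24) = 24, s(25) = 38, s(26) = 31, s(27) = 12, s(28) = 44, s(29) = 28, s(30) = 36, s(31) = 32, s(32) = 34, s(33) = 33, s(34) = 11, s(35) = 22, s(36) = 39, s(37) = 8.
The sequence repeats with period 36.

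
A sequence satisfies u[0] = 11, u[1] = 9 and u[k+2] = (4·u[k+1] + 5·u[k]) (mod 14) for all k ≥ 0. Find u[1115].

Computing terms: u[0] = 11,  u[1] = 9,  u[2] = 7,  u[3] = 3,  u[4] = 5,  u[5] = 7,  u[6] = 11,  u[7] = 9.
The sequence repeats with period 6.
(1115 - 0) mod 6 = 5, so u[1115] = u[5] = 7.

7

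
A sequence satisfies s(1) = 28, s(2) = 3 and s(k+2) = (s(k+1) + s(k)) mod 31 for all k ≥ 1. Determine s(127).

Computing terms: s(1) = 28,  s(2) = 3,  s(3) = 0,  s(4) = 3,  s(5) = 3,  s(6) = 6,  s(7) = 9,  s(8) = 15,  s(9) = 24,  s(10) = 8,  s(11) = 1,  s(12) = 9,  s(13) = 10,  s(14) = 19,  s(15) = 29,  s(16) = 17,  s(17) = 15,  s(18) = 1,  s(19) = 16,  s(20) = 17,  s(21) = 2,  s(22) = 19,  s(23) = 21,  s(24) = 9,  s(25) = 30,  s(26) = 8,  s(27) = 7,  s(28) = 15,  s(29) = 22,  s(30) = 6,  s(31) = 28,  s(32) = 3.
Since (s(31), s(32)) = (s(1), s(2)) = (28, 3) (two consecutive terms determine the rest), the sequence is periodic with period 30.
(127 - 1) mod 30 = 6, so s(127) = s(7) = 9.

9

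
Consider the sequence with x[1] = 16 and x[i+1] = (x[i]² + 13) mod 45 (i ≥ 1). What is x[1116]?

14

Listing terms: x[1] = 16, x[2] = 44, x[3] = 14, x[4] = 29, x[5] = 44.
Since x[5] = x[2] = 44, the sequence is eventually periodic: after a pre-period of length 1 it cycles with period 3.
For i ≥ 2, x[i] depends only on (i - 2) mod 3. (1116 - 2) mod 3 = 1, so x[1116] = x[3] = 14.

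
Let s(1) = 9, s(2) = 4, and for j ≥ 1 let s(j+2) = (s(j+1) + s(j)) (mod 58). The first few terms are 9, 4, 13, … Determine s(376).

39

s(1) = 9, s(2) = 4, s(3) = 13, s(4) = 17, s(5) = 30, s(6) = 47, s(7) = 19, s(8) = 8, s(9) = 27, s(10) = 35, s(11) = 4, s(12) = 39, s(13) = 43, s(14) = 24, s(15) = 9, s(16) = 33, s(17) = 42, s(18) = 17, s(19) = 1, s(20) = 18, s(21) = 19, s(22) = 37, s(23) = 56, s(24) = 35, s(25) = 33, s(26) = 10, s(27) = 43, s(28) = 53, s(29) = 38, s(30) = 33, s(31) = 13, s(32) = 46, s(33) = 1, s(34) = 47, s(35) = 48, s(36) = 37, s(37) = 27, s(38) = 6, s(39) = 33, s(40) = 39, s(41) = 14, s(42) = 53, s(43) = 9, s(44) = 4.
Since (s(43), s(44)) = (s(1), s(2)) = (9, 4) (two consecutive terms determine the rest), the sequence is periodic with period 42.
(376 - 1) mod 42 = 39, so s(376) = s(40) = 39.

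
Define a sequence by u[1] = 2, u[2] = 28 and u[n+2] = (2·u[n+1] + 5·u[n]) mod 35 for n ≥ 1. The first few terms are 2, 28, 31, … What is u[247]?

16

Computing terms: u[1] = 2,  u[2] = 28,  u[3] = 31,  u[4] = 27,  u[5] = 34,  u[6] = 28,  u[7] = 16,  u[8] = 32,  u[9] = 4,  u[10] = 28,  u[11] = 6,  u[12] = 12,  u[13] = 19,  u[14] = 28,  u[15] = 11,  u[16] = 22,  u[17] = 29,  u[18] = 28,  u[19] = 26,  u[20] = 17,  u[21] = 24,  u[22] = 28,  u[23] = 1,  u[24] = 2,  u[25] = 9,  u[26] = 28,  u[27] = 31.
Since (u[26], u[27]) = (u[2], u[3]) = (28, 31) (two consecutive terms determine the rest), the sequence is eventually periodic: after a pre-period of length 1 it cycles with period 24.
For n ≥ 2, u[n] depends only on (n - 2) mod 24. (247 - 2) mod 24 = 5, so u[247] = u[7] = 16.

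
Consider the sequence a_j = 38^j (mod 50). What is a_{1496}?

16

We have a_1 = 38; a_2 = 44; a_3 = 22; a_4 = 36; a_5 = 18; a_6 = 34; a_7 = 42; a_8 = 46; a_9 = 48; a_{10} = 24; a_{11} = 12; a_{12} = 6; a_{13} = 28; a_{14} = 14; a_{15} = 32; a_{16} = 16; a_{17} = 8; a_{18} = 4; a_{19} = 2; a_{20} = 26; a_{21} = 38.
Since a_{21} = a_1 = 38, the sequence is periodic with period 20.
(1496 - 1) mod 20 = 15, so a_{1496} = a_{16} = 16.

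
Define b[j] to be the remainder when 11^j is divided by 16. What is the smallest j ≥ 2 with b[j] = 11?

We have b[1] = 11; b[2] = 9; b[3] = 3; b[4] = 1; b[5] = 11.
Since b[5] = b[1] = 11, the sequence is periodic with period 4.
The value 11 next appears (with j ≥ 2) at b[5].

5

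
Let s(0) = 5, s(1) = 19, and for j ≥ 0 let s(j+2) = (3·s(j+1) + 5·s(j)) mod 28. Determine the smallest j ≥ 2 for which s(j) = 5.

Listing terms: s(0) = 5,  s(1) = 19,  s(2) = 26,  s(3) = 5,  s(4) = 5,  s(5) = 12,  s(6) = 5,  s(7) = 19.
Since (s(6), s(7)) = (s(0), s(1)) = (5, 19) (two consecutive terms determine the rest), the sequence is periodic with period 6.
The value 5 first appears (with j ≥ 2) at s(3).

3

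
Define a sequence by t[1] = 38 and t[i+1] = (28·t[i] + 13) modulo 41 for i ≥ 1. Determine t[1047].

37

t[1] = 38; t[2] = 11; t[3] = 34; t[4] = 22; t[5] = 14; t[6] = 36; t[7] = 37; t[8] = 24; t[9] = 29; t[10] = 5; t[11] = 30; t[12] = 33; t[13] = 35; t[14] = 9; t[15] = 19; t[16] = 12; t[17] = 21; t[18] = 27; t[19] = 31; t[20] = 20; t[21] = 40; t[22] = 26; t[23] = 3; t[24] = 15; t[25] = 23; t[26] = 1; t[27] = 0; t[28] = 13; t[29] = 8; t[30] = 32; t[31] = 7; t[32] = 4; t[33] = 2; t[34] = 28; t[35] = 18; t[36] = 25; t[37] = 16; t[38] = 10; t[39] = 6; t[40] = 17; t[41] = 38.
The sequence repeats with period 40.
(1047 - 1) mod 40 = 6, so t[1047] = t[7] = 37.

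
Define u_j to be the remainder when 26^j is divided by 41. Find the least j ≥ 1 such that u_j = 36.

26

Listing terms: u_0 = 1,  u_1 = 26,  u_2 = 20,  u_3 = 28,  u_4 = 31,  u_5 = 27,  u_6 = 5,  u_7 = 7,  u_8 = 18,  u_9 = 17,  u_{10} = 32,  u_{11} = 12,  u_{12} = 25,  u_{13} = 35,  u_{14} = 8,  u_{15} = 3,  u_{16} = 37,  u_{17} = 19,  u_{18} = 2,  u_{19} = 11,  u_{20} = 40,  u_{21} = 15,  u_{22} = 21,  u_{23} = 13,  u_{24} = 10,  u_{25} = 14,  u_{26} = 36,  u_{27} = 34,  u_{28} = 23,  u_{29} = 24,  u_{30} = 9,  u_{31} = 29,  u_{32} = 16,  u_{33} = 6,  u_{34} = 33,  u_{35} = 38,  u_{36} = 4,  u_{37} = 22,  u_{38} = 39,  u_{39} = 30,  u_{40} = 1.
Since u_{40} = u_0 = 1, the sequence is periodic with period 40.
The value 36 first appears (with j ≥ 1) at u_{26}.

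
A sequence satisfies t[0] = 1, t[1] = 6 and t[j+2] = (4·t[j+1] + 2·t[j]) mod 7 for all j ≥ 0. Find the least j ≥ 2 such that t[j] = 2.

Listing terms: t[0] = 1, t[1] = 6, t[2] = 5, t[3] = 4, t[4] = 5, t[5] = 0, t[6] = 3, t[7] = 5, t[8] = 5, t[9] = 2, t[10] = 4, t[11] = 6, t[12] = 4, t[13] = 0, t[14] = 1, t[15] = 4, t[16] = 4, t[17] = 3, t[18] = 6, t[19] = 2, t[20] = 6, t[21] = 0, t[22] = 5, t[23] = 6, t[24] = 6, t[25] = 1, t[26] = 2, t[27] = 3, t[28] = 2, t[29] = 0, t[30] = 4, t[31] = 2, t[32] = 2, t[33] = 5, t[34] = 3, t[35] = 1, t[36] = 3, t[37] = 0, t[38] = 6, t[39] = 3, t[40] = 3, t[41] = 4, t[42] = 1, t[43] = 5, t[44] = 1, t[45] = 0, t[46] = 2, t[47] = 1, t[48] = 1, t[49] = 6.
The sequence repeats with period 48.
The value 2 first appears (with j ≥ 2) at t[9].

9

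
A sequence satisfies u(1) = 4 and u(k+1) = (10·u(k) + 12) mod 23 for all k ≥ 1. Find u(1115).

9

We have u(1) = 4,  u(2) = 6,  u(3) = 3,  u(4) = 19,  u(5) = 18,  u(6) = 8,  u(7) = 0,  u(8) = 12,  u(9) = 17,  u(10) = 21,  u(11) = 15,  u(12) = 1,  u(13) = 22,  u(14) = 2,  u(15) = 9,  u(16) = 10,  u(17) = 20,  u(18) = 5,  u(19) = 16,  u(20) = 11,  u(21) = 7,  u(22) = 13,  u(23) = 4.
The sequence repeats with period 22.
(1115 - 1) mod 22 = 14, so u(1115) = u(15) = 9.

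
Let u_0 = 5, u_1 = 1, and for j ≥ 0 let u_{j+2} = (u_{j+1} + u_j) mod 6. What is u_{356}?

We have u_0 = 5; u_1 = 1; u_2 = 0; u_3 = 1; u_4 = 1; u_5 = 2; u_6 = 3; u_7 = 5; u_8 = 2; u_9 = 1; u_{10} = 3; u_{11} = 4; u_{12} = 1; u_{13} = 5; u_{14} = 0; u_{15} = 5; u_{16} = 5; u_{17} = 4; u_{18} = 3; u_{19} = 1; u_{20} = 4; u_{21} = 5; u_{22} = 3; u_{23} = 2; u_{24} = 5; u_{25} = 1.
The sequence repeats with period 24.
So u_{356} = u_{0 + ((356-0) mod 24)} = u_{20} = 4.

4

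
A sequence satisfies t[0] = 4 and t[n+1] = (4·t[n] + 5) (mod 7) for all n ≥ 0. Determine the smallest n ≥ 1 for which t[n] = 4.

Computing terms: t[0] = 4; t[1] = 0; t[2] = 5; t[3] = 4.
Since t[3] = t[0] = 4, the sequence is periodic with period 3.
The value 4 next appears (with n ≥ 1) at t[3].

3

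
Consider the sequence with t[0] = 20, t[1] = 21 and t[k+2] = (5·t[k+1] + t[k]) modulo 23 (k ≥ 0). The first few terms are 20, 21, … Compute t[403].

We have t[0] = 20; t[1] = 21; t[2] = 10; t[3] = 2; t[4] = 20; t[5] = 10; t[6] = 1; t[7] = 15; t[8] = 7; t[9] = 4; t[10] = 4; t[11] = 1; t[12] = 9; t[13] = 0; t[14] = 9; t[15] = 22; t[16] = 4; t[17] = 19; t[18] = 7; t[19] = 8; t[20] = 1; t[21] = 13; t[22] = 20; t[23] = 21.
Since (t[22], t[23]) = (t[0], t[1]) = (20, 21) (two consecutive terms determine the rest), the sequence is periodic with period 22.
(403 - 0) mod 22 = 7, so t[403] = t[7] = 15.

15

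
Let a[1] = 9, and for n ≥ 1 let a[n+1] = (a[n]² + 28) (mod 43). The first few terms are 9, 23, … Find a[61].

32

Computing terms: a[1] = 9, a[2] = 23, a[3] = 41, a[4] = 32, a[5] = 20, a[6] = 41.
Since a[6] = a[3] = 41, the sequence is eventually periodic: after a pre-period of length 2 it cycles with period 3.
For n ≥ 3, a[n] depends only on (n - 3) mod 3. (61 - 3) mod 3 = 1, so a[61] = a[4] = 32.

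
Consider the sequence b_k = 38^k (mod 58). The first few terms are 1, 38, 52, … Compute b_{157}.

4

We have b_0 = 1, b_1 = 38, b_2 = 52, b_3 = 4, b_4 = 36, b_5 = 34, b_6 = 16, b_7 = 28, b_8 = 20, b_9 = 6, b_{10} = 54, b_{11} = 22, b_{12} = 24, b_{13} = 42, b_{14} = 30, b_{15} = 38.
Since b_{15} = b_1 = 38, the sequence is eventually periodic: after a pre-period of length 1 it cycles with period 14.
For k ≥ 1, b_k depends only on (k - 1) mod 14. (157 - 1) mod 14 = 2, so b_{157} = b_3 = 4.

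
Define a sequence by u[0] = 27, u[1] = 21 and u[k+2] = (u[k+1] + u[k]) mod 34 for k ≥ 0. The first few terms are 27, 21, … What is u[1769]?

Listing terms: u[0] = 27,  u[1] = 21,  u[2] = 14,  u[3] = 1,  u[4] = 15,  u[5] = 16,  u[6] = 31,  u[7] = 13,  u[8] = 10,  u[9] = 23,  u[10] = 33,  u[11] = 22,  u[12] = 21,  u[13] = 9,  u[14] = 30,  u[15] = 5,  u[16] = 1,  u[17] = 6,  u[18] = 7,  u[19] = 13,  u[20] = 20,  u[21] = 33,  u[22] = 19,  u[23] = 18,  u[24] = 3,  u[25] = 21,  u[26] = 24,  u[27] = 11,  u[28] = 1,  u[29] = 12,  u[30] = 13,  u[31] = 25,  u[32] = 4,  u[33] = 29,  u[34] = 33,  u[35] = 28,  u[36] = 27,  u[37] = 21.
Since (u[36], u[37]) = (u[0], u[1]) = (27, 21) (two consecutive terms determine the rest), the sequence is periodic with period 36.
So u[1769] = u[0 + ((1769-0) mod 36)] = u[5] = 16.

16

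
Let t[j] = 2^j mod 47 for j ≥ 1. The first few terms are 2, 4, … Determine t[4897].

12

t[1] = 2; t[2] = 4; t[3] = 8; t[4] = 16; t[5] = 32; t[6] = 17; t[7] = 34; t[8] = 21; t[9] = 42; t[10] = 37; t[11] = 27; t[12] = 7; t[13] = 14; t[14] = 28; t[15] = 9; t[16] = 18; t[17] = 36; t[18] = 25; t[19] = 3; t[20] = 6; t[21] = 12; t[22] = 24; t[23] = 1; t[24] = 2.
The sequence repeats with period 23.
(4897 - 1) mod 23 = 20, so t[4897] = t[21] = 12.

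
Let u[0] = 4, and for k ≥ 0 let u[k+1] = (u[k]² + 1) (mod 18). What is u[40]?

u[0] = 4,  u[1] = 17,  u[2] = 2,  u[3] = 5,  u[4] = 8,  u[5] = 11,  u[6] = 14,  u[7] = 17.
Since u[7] = u[1] = 17, the sequence is eventually periodic: after a pre-period of length 1 it cycles with period 6.
For k ≥ 1, u[k] depends only on (k - 1) mod 6. (40 - 1) mod 6 = 3, so u[40] = u[4] = 8.

8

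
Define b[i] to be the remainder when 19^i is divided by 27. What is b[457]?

19

b[1] = 19; b[2] = 10; b[3] = 1; b[4] = 19.
The sequence repeats with period 3.
So b[457] = b[1 + ((457-1) mod 3)] = b[1] = 19.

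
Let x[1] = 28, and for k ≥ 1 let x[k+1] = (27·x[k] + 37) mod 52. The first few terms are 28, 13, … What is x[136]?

5

Computing terms: x[1] = 28; x[2] = 13; x[3] = 24; x[4] = 9; x[5] = 20; x[6] = 5; x[7] = 16; x[8] = 1; x[9] = 12; x[10] = 49; x[11] = 8; x[12] = 45; x[13] = 4; x[14] = 41; x[15] = 0; x[16] = 37; x[17] = 48; x[18] = 33; x[19] = 44; x[20] = 29; x[21] = 40; x[22] = 25; x[23] = 36; x[24] = 21; x[25] = 32; x[26] = 17; x[27] = 28.
Since x[27] = x[1] = 28, the sequence is periodic with period 26.
(136 - 1) mod 26 = 5, so x[136] = x[6] = 5.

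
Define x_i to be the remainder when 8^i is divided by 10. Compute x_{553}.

Computing terms: x_1 = 8, x_2 = 4, x_3 = 2, x_4 = 6, x_5 = 8.
The sequence repeats with period 4.
So x_{553} = x_{1 + ((553-1) mod 4)} = x_1 = 8.

8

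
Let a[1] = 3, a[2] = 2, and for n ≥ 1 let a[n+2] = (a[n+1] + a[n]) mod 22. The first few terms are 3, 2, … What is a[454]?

Listing terms: a[1] = 3, a[2] = 2, a[3] = 5, a[4] = 7, a[5] = 12, a[6] = 19, a[7] = 9, a[8] = 6, a[9] = 15, a[10] = 21, a[11] = 14, a[12] = 13, a[13] = 5, a[14] = 18, a[15] = 1, a[16] = 19, a[17] = 20, a[18] = 17, a[19] = 15, a[20] = 10, a[21] = 3, a[22] = 13, a[23] = 16, a[24] = 7, a[25] = 1, a[26] = 8, a[27] = 9, a[28] = 17, a[29] = 4, a[30] = 21, a[31] = 3, a[32] = 2.
The sequence repeats with period 30.
(454 - 1) mod 30 = 3, so a[454] = a[4] = 7.

7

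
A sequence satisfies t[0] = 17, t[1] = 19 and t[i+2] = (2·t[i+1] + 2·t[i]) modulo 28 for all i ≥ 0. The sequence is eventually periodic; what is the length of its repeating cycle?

48

t[0] = 17,  t[1] = 19,  t[2] = 16,  t[3] = 14,  t[4] = 4,  t[5] = 8,  t[6] = 24,  t[7] = 8,  t[8] = 8,  t[9] = 4,  t[10] = 24,  t[11] = 0,  t[12] = 20,  t[13] = 12,  t[14] = 8,  t[15] = 12,  t[16] = 12,  t[17] = 20,  t[18] = 8,  t[19] = 0,  t[20] = 16,  t[21] = 4,  t[22] = 12,  t[23] = 4,  t[24] = 4,  t[25] = 16,  t[26] = 12,  t[27] = 0,  t[28] = 24,  t[29] = 20,  t[30] = 4,  t[31] = 20,  t[32] = 20,  t[33] = 24,  t[34] = 4,  t[35] = 0,  t[36] = 8,  t[37] = 16,  t[38] = 20,  t[39] = 16,  t[40] = 16,  t[41] = 8,  t[42] = 20,  t[43] = 0,  t[44] = 12,  t[45] = 24,  t[46] = 16,  t[47] = 24,  t[48] = 24,  t[49] = 12,  t[50] = 16,  t[51] = 0,  t[52] = 4,  t[53] = 8.
Since (t[52], t[53]) = (t[4], t[5]) = (4, 8) (two consecutive terms determine the rest), the sequence is eventually periodic: after a pre-period of length 4 it cycles with period 48.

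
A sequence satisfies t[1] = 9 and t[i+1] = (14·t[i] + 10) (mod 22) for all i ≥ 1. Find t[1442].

4

Computing terms: t[1] = 9, t[2] = 4, t[3] = 0, t[4] = 10, t[5] = 18, t[6] = 20, t[7] = 4.
Since t[7] = t[2] = 4, the sequence is eventually periodic: after a pre-period of length 1 it cycles with period 5.
For i ≥ 2, t[i] depends only on (i - 2) mod 5. (1442 - 2) mod 5 = 0, so t[1442] = t[2] = 4.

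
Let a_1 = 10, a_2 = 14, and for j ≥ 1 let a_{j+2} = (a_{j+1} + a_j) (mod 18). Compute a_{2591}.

a_1 = 10,  a_2 = 14,  a_3 = 6,  a_4 = 2,  a_5 = 8,  a_6 = 10,  a_7 = 0,  a_8 = 10,  a_9 = 10,  a_{10} = 2,  a_{11} = 12,  a_{12} = 14,  a_{13} = 8,  a_{14} = 4,  a_{15} = 12,  a_{16} = 16,  a_{17} = 10,  a_{18} = 8,  a_{19} = 0,  a_{20} = 8,  a_{21} = 8,  a_{22} = 16,  a_{23} = 6,  a_{24} = 4,  a_{25} = 10,  a_{26} = 14.
Since (a_{25}, a_{26}) = (a_1, a_2) = (10, 14) (two consecutive terms determine the rest), the sequence is periodic with period 24.
(2591 - 1) mod 24 = 22, so a_{2591} = a_{23} = 6.

6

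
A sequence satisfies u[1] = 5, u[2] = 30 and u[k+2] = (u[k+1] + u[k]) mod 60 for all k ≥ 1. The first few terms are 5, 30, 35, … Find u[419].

Computing terms: u[1] = 5,  u[2] = 30,  u[3] = 35,  u[4] = 5,  u[5] = 40,  u[6] = 45,  u[7] = 25,  u[8] = 10,  u[9] = 35,  u[10] = 45,  u[11] = 20,  u[12] = 5,  u[13] = 25,  u[14] = 30,  u[15] = 55,  u[16] = 25,  u[17] = 20,  u[18] = 45,  u[19] = 5,  u[20] = 50,  u[21] = 55,  u[22] = 45,  u[23] = 40,  u[24] = 25,  u[25] = 5,  u[26] = 30.
The sequence repeats with period 24.
So u[419] = u[1 + ((419-1) mod 24)] = u[11] = 20.

20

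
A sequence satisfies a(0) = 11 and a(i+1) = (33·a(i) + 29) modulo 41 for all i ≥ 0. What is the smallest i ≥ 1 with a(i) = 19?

We have a(0) = 11; a(1) = 23; a(2) = 9; a(3) = 39; a(4) = 4; a(5) = 38; a(6) = 12; a(7) = 15; a(8) = 32; a(9) = 19; a(10) = 0; a(11) = 29; a(12) = 2; a(13) = 13; a(14) = 7; a(15) = 14; a(16) = 40; a(17) = 37; a(18) = 20; a(19) = 33; a(20) = 11.
Since a(20) = a(0) = 11, the sequence is periodic with period 20.
The value 19 first appears (with i ≥ 1) at a(9).

9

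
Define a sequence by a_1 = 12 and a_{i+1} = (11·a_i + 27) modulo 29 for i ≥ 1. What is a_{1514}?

Listing terms: a_1 = 12; a_2 = 14; a_3 = 7; a_4 = 17; a_5 = 11; a_6 = 3; a_7 = 2; a_8 = 20; a_9 = 15; a_{10} = 18; a_{11} = 22; a_{12} = 8; a_{13} = 28; a_{14} = 16; a_{15} = 0; a_{16} = 27; a_{17} = 5; a_{18} = 24; a_{19} = 1; a_{20} = 9; a_{21} = 10; a_{22} = 21; a_{23} = 26; a_{24} = 23; a_{25} = 19; a_{26} = 4; a_{27} = 13; a_{28} = 25; a_{29} = 12.
The sequence repeats with period 28.
(1514 - 1) mod 28 = 1, so a_{1514} = a_2 = 14.

14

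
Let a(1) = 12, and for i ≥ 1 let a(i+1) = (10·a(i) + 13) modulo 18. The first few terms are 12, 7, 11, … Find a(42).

Computing terms: a(1) = 12,  a(2) = 7,  a(3) = 11,  a(4) = 15,  a(5) = 1,  a(6) = 5,  a(7) = 9,  a(8) = 13,  a(9) = 17,  a(10) = 3,  a(11) = 7.
Since a(11) = a(2) = 7, the sequence is eventually periodic: after a pre-period of length 1 it cycles with period 9.
For i ≥ 2, a(i) depends only on (i - 2) mod 9. (42 - 2) mod 9 = 4, so a(42) = a(6) = 5.

5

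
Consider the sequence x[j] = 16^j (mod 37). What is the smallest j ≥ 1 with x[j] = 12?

Listing terms: x[0] = 1,  x[1] = 16,  x[2] = 34,  x[3] = 26,  x[4] = 9,  x[5] = 33,  x[6] = 10,  x[7] = 12,  x[8] = 7,  x[9] = 1.
Since x[9] = x[0] = 1, the sequence is periodic with period 9.
The value 12 first appears (with j ≥ 1) at x[7].

7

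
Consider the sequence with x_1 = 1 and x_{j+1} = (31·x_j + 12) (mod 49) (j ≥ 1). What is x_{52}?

8

Computing terms: x_1 = 1, x_2 = 43, x_3 = 22, x_4 = 8, x_5 = 15, x_6 = 36, x_7 = 1.
The sequence repeats with period 6.
So x_{52} = x_{1 + ((52-1) mod 6)} = x_4 = 8.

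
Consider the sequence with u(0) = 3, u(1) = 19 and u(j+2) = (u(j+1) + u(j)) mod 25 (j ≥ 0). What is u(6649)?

u(0) = 3; u(1) = 19; u(2) = 22; u(3) = 16; u(4) = 13; u(5) = 4; u(6) = 17; u(7) = 21; u(8) = 13; u(9) = 9; u(10) = 22; u(11) = 6; u(12) = 3; u(13) = 9; u(14) = 12; u(15) = 21; u(16) = 8; u(17) = 4; u(18) = 12; u(19) = 16; u(20) = 3; u(21) = 19.
Since (u(20), u(21)) = (u(0), u(1)) = (3, 19) (two consecutive terms determine the rest), the sequence is periodic with period 20.
(6649 - 0) mod 20 = 9, so u(6649) = u(9) = 9.

9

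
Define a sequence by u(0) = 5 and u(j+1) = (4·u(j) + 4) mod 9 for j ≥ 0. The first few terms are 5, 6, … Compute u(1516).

0

Listing terms: u(0) = 5,  u(1) = 6,  u(2) = 1,  u(3) = 8,  u(4) = 0,  u(5) = 4,  u(6) = 2,  u(7) = 3,  u(8) = 7,  u(9) = 5.
Since u(9) = u(0) = 5, the sequence is periodic with period 9.
(1516 - 0) mod 9 = 4, so u(1516) = u(4) = 0.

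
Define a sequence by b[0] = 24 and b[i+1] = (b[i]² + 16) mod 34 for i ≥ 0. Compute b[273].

We have b[0] = 24, b[1] = 14, b[2] = 8, b[3] = 12, b[4] = 24.
Since b[4] = b[0] = 24, the sequence is periodic with period 4.
So b[273] = b[0 + ((273-0) mod 4)] = b[1] = 14.

14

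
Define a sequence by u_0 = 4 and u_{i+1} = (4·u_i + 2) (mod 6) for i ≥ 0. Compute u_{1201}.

u_0 = 4, u_1 = 0, u_2 = 2, u_3 = 4.
Since u_3 = u_0 = 4, the sequence is periodic with period 3.
(1201 - 0) mod 3 = 1, so u_{1201} = u_1 = 0.

0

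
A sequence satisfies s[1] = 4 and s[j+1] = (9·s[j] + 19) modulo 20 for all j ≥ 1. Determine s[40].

5

We have s[1] = 4; s[2] = 15; s[3] = 14; s[4] = 5; s[5] = 4.
Since s[5] = s[1] = 4, the sequence is periodic with period 4.
(40 - 1) mod 4 = 3, so s[40] = s[4] = 5.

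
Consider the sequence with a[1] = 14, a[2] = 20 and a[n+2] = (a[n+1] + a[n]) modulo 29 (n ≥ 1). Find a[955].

We have a[1] = 14, a[2] = 20, a[3] = 5, a[4] = 25, a[5] = 1, a[6] = 26, a[7] = 27, a[8] = 24, a[9] = 22, a[10] = 17, a[11] = 10, a[12] = 27, a[13] = 8, a[14] = 6, a[15] = 14, a[16] = 20.
The sequence repeats with period 14.
(955 - 1) mod 14 = 2, so a[955] = a[3] = 5.

5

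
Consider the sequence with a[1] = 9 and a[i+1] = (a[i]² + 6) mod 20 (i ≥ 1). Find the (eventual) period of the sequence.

Listing terms: a[1] = 9, a[2] = 7, a[3] = 15, a[4] = 11, a[5] = 7.
Since a[5] = a[2] = 7, the sequence is eventually periodic: after a pre-period of length 1 it cycles with period 3.

3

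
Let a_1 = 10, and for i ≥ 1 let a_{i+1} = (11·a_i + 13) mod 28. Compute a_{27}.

Listing terms: a_1 = 10,  a_2 = 11,  a_3 = 22,  a_4 = 3,  a_5 = 18,  a_6 = 15,  a_7 = 10.
The sequence repeats with period 6.
So a_{27} = a_{1 + ((27-1) mod 6)} = a_3 = 22.

22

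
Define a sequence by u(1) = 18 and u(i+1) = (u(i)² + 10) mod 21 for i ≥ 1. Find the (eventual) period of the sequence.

3

We have u(1) = 18, u(2) = 19, u(3) = 14, u(4) = 17, u(5) = 5, u(6) = 14.
Since u(6) = u(3) = 14, the sequence is eventually periodic: after a pre-period of length 2 it cycles with period 3.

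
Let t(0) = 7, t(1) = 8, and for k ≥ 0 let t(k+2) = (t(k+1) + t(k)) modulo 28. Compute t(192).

7

We have t(0) = 7,  t(1) = 8,  t(2) = 15,  t(3) = 23,  t(4) = 10,  t(5) = 5,  t(6) = 15,  t(7) = 20,  t(8) = 7,  t(9) = 27,  t(10) = 6,  t(11) = 5,  t(12) = 11,  t(13) = 16,  t(14) = 27,  t(15) = 15,  t(16) = 14,  t(17) = 1,  t(18) = 15,  t(19) = 16,  t(20) = 3,  t(21) = 19,  t(22) = 22,  t(23) = 13,  t(24) = 7,  t(25) = 20,  t(26) = 27,  t(27) = 19,  t(28) = 18,  t(29) = 9,  t(30) = 27,  t(31) = 8,  t(32) = 7,  t(33) = 15,  t(34) = 22,  t(35) = 9,  t(36) = 3,  t(37) = 12,  t(38) = 15,  t(39) = 27,  t(40) = 14,  t(41) = 13,  t(42) = 27,  t(43) = 12,  t(44) = 11,  t(45) = 23,  t(46) = 6,  t(47) = 1,  t(48) = 7,  t(49) = 8.
The sequence repeats with period 48.
(192 - 0) mod 48 = 0, so t(192) = t(0) = 7.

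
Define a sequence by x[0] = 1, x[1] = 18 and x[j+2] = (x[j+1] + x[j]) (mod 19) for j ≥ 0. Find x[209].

4

Computing terms: x[0] = 1; x[1] = 18; x[2] = 0; x[3] = 18; x[4] = 18; x[5] = 17; x[6] = 16; x[7] = 14; x[8] = 11; x[9] = 6; x[10] = 17; x[11] = 4; x[12] = 2; x[13] = 6; x[14] = 8; x[15] = 14; x[16] = 3; x[17] = 17; x[18] = 1; x[19] = 18.
The sequence repeats with period 18.
So x[209] = x[0 + ((209-0) mod 18)] = x[11] = 4.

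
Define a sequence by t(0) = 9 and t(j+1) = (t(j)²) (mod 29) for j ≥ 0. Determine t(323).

t(0) = 9; t(1) = 23; t(2) = 7; t(3) = 20; t(4) = 23.
Since t(4) = t(1) = 23, the sequence is eventually periodic: after a pre-period of length 1 it cycles with period 3.
For j ≥ 1, t(j) depends only on (j - 1) mod 3. (323 - 1) mod 3 = 1, so t(323) = t(2) = 7.

7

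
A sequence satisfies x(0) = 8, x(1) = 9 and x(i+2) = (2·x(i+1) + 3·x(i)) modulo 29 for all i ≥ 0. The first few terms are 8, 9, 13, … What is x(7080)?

26

We have x(0) = 8; x(1) = 9; x(2) = 13; x(3) = 24; x(4) = 0; x(5) = 14; x(6) = 28; x(7) = 11; x(8) = 19; x(9) = 13; x(10) = 25; x(11) = 2; x(12) = 21; x(13) = 19; x(14) = 14; x(15) = 27; x(16) = 9; x(17) = 12; x(18) = 22; x(19) = 22; x(20) = 23; x(21) = 25; x(22) = 3; x(23) = 23; x(24) = 26; x(25) = 5; x(26) = 1; x(27) = 17; x(28) = 8; x(29) = 9.
Since (x(28), x(29)) = (x(0), x(1)) = (8, 9) (two consecutive terms determine the rest), the sequence is periodic with period 28.
So x(7080) = x(0 + ((7080-0) mod 28)) = x(24) = 26.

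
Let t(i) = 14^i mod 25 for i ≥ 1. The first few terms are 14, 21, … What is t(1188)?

Listing terms: t(1) = 14, t(2) = 21, t(3) = 19, t(4) = 16, t(5) = 24, t(6) = 11, t(7) = 4, t(8) = 6, t(9) = 9, t(10) = 1, t(11) = 14.
Since t(11) = t(1) = 14, the sequence is periodic with period 10.
So t(1188) = t(1 + ((1188-1) mod 10)) = t(8) = 6.

6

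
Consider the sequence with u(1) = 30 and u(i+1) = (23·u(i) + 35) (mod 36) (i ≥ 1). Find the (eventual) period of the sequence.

6

Listing terms: u(1) = 30, u(2) = 5, u(3) = 6, u(4) = 29, u(5) = 18, u(6) = 17, u(7) = 30.
The sequence repeats with period 6.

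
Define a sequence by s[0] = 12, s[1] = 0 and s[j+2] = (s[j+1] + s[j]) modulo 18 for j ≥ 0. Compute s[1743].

Computing terms: s[0] = 12,  s[1] = 0,  s[2] = 12,  s[3] = 12,  s[4] = 6,  s[5] = 0,  s[6] = 6,  s[7] = 6,  s[8] = 12,  s[9] = 0.
Since (s[8], s[9]) = (s[0], s[1]) = (12, 0) (two consecutive terms determine the rest), the sequence is periodic with period 8.
So s[1743] = s[0 + ((1743-0) mod 8)] = s[7] = 6.

6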